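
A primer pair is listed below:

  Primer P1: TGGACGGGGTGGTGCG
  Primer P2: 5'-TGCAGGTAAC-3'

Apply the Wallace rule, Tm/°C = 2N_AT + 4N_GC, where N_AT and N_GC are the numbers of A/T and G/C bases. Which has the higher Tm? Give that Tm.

Primer P1: A+T=4, G+C=12 → Tm = 2(4)+4(12) = 56°C
Primer P2: A+T=5, G+C=5 → Tm = 2(5)+4(5) = 30°C
56°C vs 30°C → primer P1 is higher.

Primer P1, 56°C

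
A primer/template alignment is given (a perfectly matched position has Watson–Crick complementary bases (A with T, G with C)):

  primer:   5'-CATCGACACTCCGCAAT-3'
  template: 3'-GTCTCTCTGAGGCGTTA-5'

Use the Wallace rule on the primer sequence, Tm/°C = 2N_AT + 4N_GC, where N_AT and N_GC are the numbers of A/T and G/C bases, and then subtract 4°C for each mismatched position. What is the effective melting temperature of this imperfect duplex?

Primer base counts: A=5, T=3, G=2, C=7 → A+T=8, G+C=9
Perfect-match Tm = 2(8) + 4(9) = 16 + 36 = 52°C
Mismatches (positions where the bases are not complementary): 3 (at positions 3, 4, 7)
Effective Tm = 52 − 3×4 = 52 − 12 = 40°C

40°C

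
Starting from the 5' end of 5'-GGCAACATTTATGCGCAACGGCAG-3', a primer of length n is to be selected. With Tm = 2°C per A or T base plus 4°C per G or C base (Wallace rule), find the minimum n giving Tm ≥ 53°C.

First 18 bases: GGCAACATTTATGCGCAA → Tm = 52°C (< 53°C)
First 19 bases: GGCAACATTTATGCGCAAC → Tm = 56°C (≥ 53°C)
Since every base adds ≥2°C, Tm only increases with n, so the threshold is first crossed at n = 19.

n = 19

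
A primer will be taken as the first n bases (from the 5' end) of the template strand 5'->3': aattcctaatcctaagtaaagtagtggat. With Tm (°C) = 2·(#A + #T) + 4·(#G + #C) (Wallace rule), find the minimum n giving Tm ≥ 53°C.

n = 21

First 20 bases: AATTCCTAATCCTAAGTAAA → Tm = 50°C (< 53°C)
First 21 bases: AATTCCTAATCCTAAGTAAAG → Tm = 54°C (≥ 53°C)
Each additional base adds 2°C (A/T) or 4°C (G/C), so Tm is non-decreasing in n; n = 21 is the first length to reach 53°C.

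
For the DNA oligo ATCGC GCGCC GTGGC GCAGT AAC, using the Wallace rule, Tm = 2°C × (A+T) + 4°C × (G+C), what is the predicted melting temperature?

Counting bases: G=8, T=3, A=4, C=8
A+T = 7, G+C = 16
Tm = 2×7 + 4×16 = 78°C

78°C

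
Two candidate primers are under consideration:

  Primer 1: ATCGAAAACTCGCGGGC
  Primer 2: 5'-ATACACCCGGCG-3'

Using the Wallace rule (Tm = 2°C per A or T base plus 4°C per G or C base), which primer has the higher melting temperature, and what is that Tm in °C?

Primer 1, 54°C

Primer 1: A+T=7, G+C=10 → Tm = 2(7)+4(10) = 54°C
Primer 2: A+T=4, G+C=8 → Tm = 2(4)+4(8) = 40°C
54°C vs 40°C → primer 1 is higher.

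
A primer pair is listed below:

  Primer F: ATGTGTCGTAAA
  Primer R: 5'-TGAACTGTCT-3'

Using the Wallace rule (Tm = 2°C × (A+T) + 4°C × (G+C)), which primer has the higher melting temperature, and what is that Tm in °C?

Primer F: A+T=8, G+C=4 → Tm = 2(8)+4(4) = 32°C
Primer R: A+T=6, G+C=4 → Tm = 2(6)+4(4) = 28°C
32°C vs 28°C → primer F is higher.

Primer F, 32°C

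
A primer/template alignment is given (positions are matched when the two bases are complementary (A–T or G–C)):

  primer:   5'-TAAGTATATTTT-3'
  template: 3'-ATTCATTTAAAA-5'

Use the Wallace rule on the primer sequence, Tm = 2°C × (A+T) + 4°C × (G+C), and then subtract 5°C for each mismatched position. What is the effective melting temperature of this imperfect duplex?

Primer base counts: A=4, T=7, G=1, C=0 → A+T=11, G+C=1
Perfect-match Tm = 2(11) + 4(1) = 22 + 4 = 26°C
Mismatches (positions where the bases are not complementary): 1 (at position 7)
Effective Tm = 26 − 1×5 = 26 − 5 = 21°C

21°C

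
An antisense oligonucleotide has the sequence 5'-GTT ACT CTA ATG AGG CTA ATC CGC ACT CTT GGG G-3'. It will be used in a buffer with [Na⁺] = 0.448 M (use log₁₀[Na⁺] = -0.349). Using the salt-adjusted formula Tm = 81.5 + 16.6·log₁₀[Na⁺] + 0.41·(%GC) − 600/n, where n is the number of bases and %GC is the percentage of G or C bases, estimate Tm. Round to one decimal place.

78.6°C

Length n = 34. G=9, A=7, T=10, C=8
G+C = 17, so %GC = 17/34 × 100 = 50%
Salt term: 16.6 × (-0.349) = -5.793
GC term: 0.41 × 50 = 20.5; length term: −600/34 = −17.647
Tm = 81.5 + (-5.793) + 20.5 − 17.647 = 78.56 → 78.6°C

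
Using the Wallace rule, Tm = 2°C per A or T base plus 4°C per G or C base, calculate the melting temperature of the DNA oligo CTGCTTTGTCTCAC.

Counting bases: T=6, C=5, A=1, G=2
A+T = 7, G+C = 7
Tm = 2(7) + 4(7) = 14 + 28 = 42°C

42°C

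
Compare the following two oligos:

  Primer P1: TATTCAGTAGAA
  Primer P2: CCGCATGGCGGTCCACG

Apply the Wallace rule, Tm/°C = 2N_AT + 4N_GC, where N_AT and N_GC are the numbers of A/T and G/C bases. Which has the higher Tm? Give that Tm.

Primer P1: A+T=9, G+C=3 → Tm = 2(9)+4(3) = 30°C
Primer P2: A+T=4, G+C=13 → Tm = 2(4)+4(13) = 60°C
30°C vs 60°C → primer P2 is higher.

Primer P2, 60°C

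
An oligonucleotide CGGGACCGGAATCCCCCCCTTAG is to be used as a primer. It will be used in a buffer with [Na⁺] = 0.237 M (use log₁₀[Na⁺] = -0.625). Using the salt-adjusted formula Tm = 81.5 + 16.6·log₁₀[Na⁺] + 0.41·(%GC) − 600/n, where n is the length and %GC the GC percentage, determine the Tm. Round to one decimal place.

Length n = 23. Base counts: A=4, C=10, T=3, G=6
G+C = 16, so %GC = 16/23 × 100 = 69.565%
Salt term: 16.6 × (-0.625) = -10.375
GC term: 0.41 × 69.565 = 28.522; length term: −600/23 = −26.087
Tm = 81.5 + (-10.375) + 28.522 − 26.087 = 73.56 → 73.6°C

73.6°C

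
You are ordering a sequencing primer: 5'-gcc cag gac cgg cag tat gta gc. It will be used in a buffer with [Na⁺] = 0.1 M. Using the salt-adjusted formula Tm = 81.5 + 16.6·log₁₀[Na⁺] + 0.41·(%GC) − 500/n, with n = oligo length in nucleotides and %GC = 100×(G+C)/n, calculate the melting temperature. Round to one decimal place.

69.9°C

Length n = 23. Base counts: A=5, T=3, C=7, G=8
G+C = 15, so %GC = 15/23 × 100 = 65.217%
Salt term: 16.6 × (-1) = -16.6
GC term: 0.41 × 65.217 = 26.739; length term: −500/23 = −21.739
Tm = 81.5 + (-16.6) + 26.739 − 21.739 = 69.9 → 69.9°C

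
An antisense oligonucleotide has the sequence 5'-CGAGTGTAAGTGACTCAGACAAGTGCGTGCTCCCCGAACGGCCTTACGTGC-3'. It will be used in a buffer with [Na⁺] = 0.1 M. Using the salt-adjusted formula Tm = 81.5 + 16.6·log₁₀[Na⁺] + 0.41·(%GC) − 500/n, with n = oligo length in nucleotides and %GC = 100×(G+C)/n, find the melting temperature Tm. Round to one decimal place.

79.2°C

Length n = 51. Base counts: T=10, G=15, C=15, A=11
G+C = 30, so %GC = 30/51 × 100 = 58.824%
Salt term: 16.6 × (-1) = -16.6
GC term: 0.41 × 58.824 = 24.118; length term: −500/51 = −9.804
Tm = 81.5 + (-16.6) + 24.118 − 9.804 = 79.214 → 79.2°C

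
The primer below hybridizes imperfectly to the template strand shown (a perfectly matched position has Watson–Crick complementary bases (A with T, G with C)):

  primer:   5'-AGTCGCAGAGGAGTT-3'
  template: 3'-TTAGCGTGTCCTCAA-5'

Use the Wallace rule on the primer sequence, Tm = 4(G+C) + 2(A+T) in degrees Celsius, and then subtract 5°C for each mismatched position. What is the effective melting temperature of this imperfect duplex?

36°C

Primer base counts: A=4, T=3, G=6, C=2 → A+T=7, G+C=8
Perfect-match Tm = 2(7) + 4(8) = 14 + 32 = 46°C
Mismatches (positions where the bases are not complementary): 2 (at positions 2, 8)
Effective Tm = 46 − 2×5 = 46 − 10 = 36°C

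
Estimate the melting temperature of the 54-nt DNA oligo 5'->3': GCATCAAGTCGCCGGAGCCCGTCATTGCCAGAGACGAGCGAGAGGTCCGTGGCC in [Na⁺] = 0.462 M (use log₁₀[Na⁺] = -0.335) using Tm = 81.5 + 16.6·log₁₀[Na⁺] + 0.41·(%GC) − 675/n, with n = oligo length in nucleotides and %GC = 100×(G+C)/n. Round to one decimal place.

Length n = 54. Base counts: G=19, C=17, T=7, A=11
G+C = 36, so %GC = 36/54 × 100 = 66.667%
Salt term: 16.6 × (-0.335) = -5.561
GC term: 0.41 × 66.667 = 27.333; length term: −675/54 = −12.5
Tm = 81.5 + (-5.561) + 27.333 − 12.5 = 90.772 → 90.8°C

90.8°C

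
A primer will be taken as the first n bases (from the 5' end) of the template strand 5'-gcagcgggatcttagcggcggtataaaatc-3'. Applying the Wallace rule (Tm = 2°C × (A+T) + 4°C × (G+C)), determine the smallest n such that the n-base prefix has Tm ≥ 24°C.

n = 7

First 6 bases: GCAGCG → Tm = 22°C (< 24°C)
First 7 bases: GCAGCGG → Tm = 26°C (≥ 24°C)
Since every base adds ≥2°C, Tm only increases with n, so the threshold is first crossed at n = 7.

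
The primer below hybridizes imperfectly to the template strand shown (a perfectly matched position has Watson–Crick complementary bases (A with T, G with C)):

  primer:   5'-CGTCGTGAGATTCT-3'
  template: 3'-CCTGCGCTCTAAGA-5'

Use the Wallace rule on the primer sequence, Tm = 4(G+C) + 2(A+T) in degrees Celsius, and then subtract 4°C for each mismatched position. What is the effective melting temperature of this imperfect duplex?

30°C

Primer base counts: A=2, T=5, G=4, C=3 → A+T=7, G+C=7
Perfect-match Tm = 2(7) + 4(7) = 14 + 28 = 42°C
Mismatches (positions where the bases are not complementary): 3 (at positions 1, 3, 6)
Effective Tm = 42 − 3×4 = 42 − 12 = 30°C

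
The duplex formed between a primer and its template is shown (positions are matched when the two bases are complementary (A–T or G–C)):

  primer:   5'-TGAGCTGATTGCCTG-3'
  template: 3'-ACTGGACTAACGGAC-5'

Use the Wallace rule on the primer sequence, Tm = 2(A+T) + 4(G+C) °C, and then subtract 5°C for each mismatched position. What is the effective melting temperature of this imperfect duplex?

41°C

Primer base counts: A=2, T=5, G=5, C=3 → A+T=7, G+C=8
Perfect-match Tm = 2(7) + 4(8) = 14 + 32 = 46°C
Mismatches (positions where the bases are not complementary): 1 (at position 4)
Effective Tm = 46 − 1×5 = 46 − 5 = 41°C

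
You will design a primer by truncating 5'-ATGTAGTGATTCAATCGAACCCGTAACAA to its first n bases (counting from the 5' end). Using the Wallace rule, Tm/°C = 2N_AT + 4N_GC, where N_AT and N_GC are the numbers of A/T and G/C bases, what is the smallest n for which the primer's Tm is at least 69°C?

First 24 bases: ATGTAGTGATTCAATCGAACCCGT → Tm = 68°C (< 69°C)
First 25 bases: ATGTAGTGATTCAATCGAACCCGTA → Tm = 70°C (≥ 69°C)
Each additional base adds 2°C (A/T) or 4°C (G/C), so Tm is non-decreasing in n; n = 25 is the first length to reach 69°C.

n = 25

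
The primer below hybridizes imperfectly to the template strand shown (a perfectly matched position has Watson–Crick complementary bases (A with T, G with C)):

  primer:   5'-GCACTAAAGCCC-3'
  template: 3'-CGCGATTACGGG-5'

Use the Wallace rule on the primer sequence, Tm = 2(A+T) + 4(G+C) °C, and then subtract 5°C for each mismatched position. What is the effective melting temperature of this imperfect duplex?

28°C

Primer base counts: A=4, T=1, G=2, C=5 → A+T=5, G+C=7
Perfect-match Tm = 2(5) + 4(7) = 10 + 28 = 38°C
Mismatches (positions where the bases are not complementary): 2 (at positions 3, 8)
Effective Tm = 38 − 2×5 = 38 − 10 = 28°C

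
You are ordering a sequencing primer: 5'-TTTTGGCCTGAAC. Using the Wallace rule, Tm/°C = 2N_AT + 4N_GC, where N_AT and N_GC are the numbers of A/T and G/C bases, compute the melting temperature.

38°C

T=5, A=2, G=3, C=3
AT pairs contribute 7, GC pairs contribute 6.
Tm = 2(7) + 4(6) = 14 + 24 = 38°C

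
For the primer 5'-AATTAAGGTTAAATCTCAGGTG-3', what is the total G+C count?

Base counts: C=2, A=8, G=5, T=7
G+C = 5 + 2 = 7

7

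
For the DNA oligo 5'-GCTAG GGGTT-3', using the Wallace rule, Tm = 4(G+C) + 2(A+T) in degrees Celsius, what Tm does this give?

32°C

T=3, C=1, G=5, A=1
So N_AT = 4 and N_GC = 6.
Tm = 2(4) + 4(6) = 8 + 24 = 32°C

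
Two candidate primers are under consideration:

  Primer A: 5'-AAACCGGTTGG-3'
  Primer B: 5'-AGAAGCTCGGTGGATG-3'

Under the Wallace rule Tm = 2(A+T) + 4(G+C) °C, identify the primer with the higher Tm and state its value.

Primer B, 50°C

Primer A: A+T=5, G+C=6 → Tm = 2(5)+4(6) = 34°C
Primer B: A+T=7, G+C=9 → Tm = 2(7)+4(9) = 50°C
34°C vs 50°C → primer B is higher.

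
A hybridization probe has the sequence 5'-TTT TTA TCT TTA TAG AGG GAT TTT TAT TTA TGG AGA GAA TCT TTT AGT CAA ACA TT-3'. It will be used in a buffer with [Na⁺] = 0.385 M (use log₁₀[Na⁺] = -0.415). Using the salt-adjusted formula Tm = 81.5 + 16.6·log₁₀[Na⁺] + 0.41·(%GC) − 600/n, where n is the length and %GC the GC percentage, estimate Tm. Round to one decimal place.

Length n = 56. Counting bases: T=27, G=9, A=16, C=4
G+C = 13, so %GC = 13/56 × 100 = 23.214%
Salt term: 16.6 × (-0.415) = -6.889
GC term: 0.41 × 23.214 = 9.518; length term: −600/56 = −10.714
Tm = 81.5 + (-6.889) + 9.518 − 10.714 = 73.415 → 73.4°C

73.4°C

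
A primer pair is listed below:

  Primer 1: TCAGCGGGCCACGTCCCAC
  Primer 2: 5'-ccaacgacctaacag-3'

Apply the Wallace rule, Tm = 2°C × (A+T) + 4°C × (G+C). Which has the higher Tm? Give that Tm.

Primer 1, 66°C

Primer 1: A+T=5, G+C=14 → Tm = 2(5)+4(14) = 66°C
Primer 2: A+T=7, G+C=8 → Tm = 2(7)+4(8) = 46°C
66°C vs 46°C → primer 1 is higher.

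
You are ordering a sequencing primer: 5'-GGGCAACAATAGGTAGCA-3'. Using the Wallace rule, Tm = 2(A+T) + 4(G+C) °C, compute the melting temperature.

54°C

Base counts: A=7, T=2, C=3, G=6
So N_AT = 9 and N_GC = 9.
Tm = 4·9 + 2·9 = 36 + 18 = 54°C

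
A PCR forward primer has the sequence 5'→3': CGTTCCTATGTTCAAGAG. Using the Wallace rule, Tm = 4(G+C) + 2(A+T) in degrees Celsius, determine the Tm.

52°C

Scanning the sequence gives G=4, T=6, A=4, C=4.
A+T = 10, G+C = 8
Tm = 2(10) + 4(8) = 20 + 32 = 52°C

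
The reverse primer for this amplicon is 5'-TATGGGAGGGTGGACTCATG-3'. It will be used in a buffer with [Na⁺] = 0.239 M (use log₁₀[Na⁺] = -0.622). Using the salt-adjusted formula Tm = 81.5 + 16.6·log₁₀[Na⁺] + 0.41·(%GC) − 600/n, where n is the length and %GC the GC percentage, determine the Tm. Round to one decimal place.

63.7°C

Length n = 20. Counting bases: T=5, G=9, A=4, C=2
G+C = 11, so %GC = 11/20 × 100 = 55%
Salt term: 16.6 × (-0.622) = -10.325
GC term: 0.41 × 55 = 22.55; length term: −600/20 = −30
Tm = 81.5 + (-10.325) + 22.55 − 30 = 63.725 → 63.7°C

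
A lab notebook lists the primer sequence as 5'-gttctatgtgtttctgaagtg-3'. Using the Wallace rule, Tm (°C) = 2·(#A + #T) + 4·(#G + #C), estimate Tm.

T=10, G=6, C=2, A=3
AT pairs contribute 13, GC pairs contribute 8.
Tm = 2×13 + 4×8 = 58°C

58°C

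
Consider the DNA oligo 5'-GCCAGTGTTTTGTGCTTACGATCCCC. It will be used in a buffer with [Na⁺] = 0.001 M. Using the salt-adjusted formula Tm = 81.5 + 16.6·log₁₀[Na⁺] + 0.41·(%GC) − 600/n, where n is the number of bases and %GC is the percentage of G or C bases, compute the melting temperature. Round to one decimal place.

Length n = 26. Counting bases: A=3, C=8, G=6, T=9
G+C = 14, so %GC = 14/26 × 100 = 53.846%
Salt term: 16.6 × (-3) = -49.8
GC term: 0.41 × 53.846 = 22.077; length term: −600/26 = −23.077
Tm = 81.5 + (-49.8) + 22.077 − 23.077 = 30.7 → 30.7°C

30.7°C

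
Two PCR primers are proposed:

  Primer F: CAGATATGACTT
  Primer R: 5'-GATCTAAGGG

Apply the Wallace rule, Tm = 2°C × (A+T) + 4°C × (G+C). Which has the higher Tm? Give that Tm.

Primer F, 32°C

Primer F: A+T=8, G+C=4 → Tm = 2(8)+4(4) = 32°C
Primer R: A+T=5, G+C=5 → Tm = 2(5)+4(5) = 30°C
32°C vs 30°C → primer F is higher.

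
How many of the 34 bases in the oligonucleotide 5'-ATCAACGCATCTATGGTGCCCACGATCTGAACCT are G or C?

Counting bases: A=9, G=6, C=11, T=8
Total G or C: 6 + 11 = 17

17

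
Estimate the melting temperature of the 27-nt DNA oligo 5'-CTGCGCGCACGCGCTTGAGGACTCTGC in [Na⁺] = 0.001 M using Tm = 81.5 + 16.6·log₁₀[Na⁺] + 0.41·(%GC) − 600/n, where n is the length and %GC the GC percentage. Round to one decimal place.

Length n = 27. A=3, T=5, G=9, C=10
G+C = 19, so %GC = 19/27 × 100 = 70.37%
Salt term: 16.6 × (-3) = -49.8
GC term: 0.41 × 70.37 = 28.852; length term: −600/27 = −22.222
Tm = 81.5 + (-49.8) + 28.852 − 22.222 = 38.33 → 38.3°C

38.3°C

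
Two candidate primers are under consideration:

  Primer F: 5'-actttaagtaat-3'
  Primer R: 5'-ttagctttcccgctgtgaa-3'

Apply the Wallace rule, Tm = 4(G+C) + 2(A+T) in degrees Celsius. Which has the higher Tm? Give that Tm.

Primer F: A+T=10, G+C=2 → Tm = 2(10)+4(2) = 28°C
Primer R: A+T=10, G+C=9 → Tm = 2(10)+4(9) = 56°C
28°C vs 56°C → primer R is higher.

Primer R, 56°C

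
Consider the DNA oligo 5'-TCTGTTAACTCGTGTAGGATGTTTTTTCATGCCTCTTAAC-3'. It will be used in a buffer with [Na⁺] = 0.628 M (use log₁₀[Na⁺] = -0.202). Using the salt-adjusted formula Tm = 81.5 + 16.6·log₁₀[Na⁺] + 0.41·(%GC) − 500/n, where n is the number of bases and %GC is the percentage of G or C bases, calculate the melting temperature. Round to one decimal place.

Length n = 40. A=7, T=18, G=7, C=8
G+C = 15, so %GC = 15/40 × 100 = 37.5%
Salt term: 16.6 × (-0.202) = -3.353
GC term: 0.41 × 37.5 = 15.375; length term: −500/40 = −12.5
Tm = 81.5 + (-3.353) + 15.375 − 12.5 = 81.022 → 81.0°C

81.0°C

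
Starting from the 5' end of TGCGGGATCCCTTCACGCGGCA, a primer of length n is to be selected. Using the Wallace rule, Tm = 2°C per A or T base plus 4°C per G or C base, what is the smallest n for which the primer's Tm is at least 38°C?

First 10 bases: TGCGGGATCC → Tm = 34°C (< 38°C)
First 11 bases: TGCGGGATCCC → Tm = 38°C (≥ 38°C)
Since every base adds ≥2°C, Tm only increases with n, so the threshold is first crossed at n = 11.

n = 11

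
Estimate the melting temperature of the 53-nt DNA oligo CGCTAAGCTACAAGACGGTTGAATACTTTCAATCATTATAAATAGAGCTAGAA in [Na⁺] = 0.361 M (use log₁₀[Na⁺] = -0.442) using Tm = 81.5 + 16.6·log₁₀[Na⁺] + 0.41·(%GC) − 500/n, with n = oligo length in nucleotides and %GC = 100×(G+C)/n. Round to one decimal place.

Length n = 53. Counting bases: T=14, C=9, G=9, A=21
G+C = 18, so %GC = 18/53 × 100 = 33.962%
Salt term: 16.6 × (-0.442) = -7.337
GC term: 0.41 × 33.962 = 13.924; length term: −500/53 = −9.434
Tm = 81.5 + (-7.337) + 13.924 − 9.434 = 78.653 → 78.7°C

78.7°C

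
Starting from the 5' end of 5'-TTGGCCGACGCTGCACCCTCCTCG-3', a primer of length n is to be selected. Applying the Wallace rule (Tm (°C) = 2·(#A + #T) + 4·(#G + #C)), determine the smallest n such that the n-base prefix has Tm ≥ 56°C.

First 16 bases: TTGGCCGACGCTGCAC → Tm = 54°C (< 56°C)
First 17 bases: TTGGCCGACGCTGCACC → Tm = 58°C (≥ 56°C)
Since every base adds ≥2°C, Tm only increases with n, so the threshold is first crossed at n = 17.

n = 17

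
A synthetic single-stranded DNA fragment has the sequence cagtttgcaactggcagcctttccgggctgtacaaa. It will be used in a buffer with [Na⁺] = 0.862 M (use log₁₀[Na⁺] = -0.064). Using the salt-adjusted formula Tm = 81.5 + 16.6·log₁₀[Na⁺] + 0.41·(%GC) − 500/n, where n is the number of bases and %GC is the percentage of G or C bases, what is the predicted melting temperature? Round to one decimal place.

Length n = 36. Counting bases: G=9, C=10, A=8, T=9
G+C = 19, so %GC = 19/36 × 100 = 52.778%
Salt term: 16.6 × (-0.064) = -1.062
GC term: 0.41 × 52.778 = 21.639; length term: −500/36 = −13.889
Tm = 81.5 + (-1.062) + 21.639 − 13.889 = 88.188 → 88.2°C

88.2°C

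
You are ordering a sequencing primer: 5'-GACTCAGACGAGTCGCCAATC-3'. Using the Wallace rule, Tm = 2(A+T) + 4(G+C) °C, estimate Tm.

Counting bases: T=3, G=5, A=6, C=7
So N_AT = 9 and N_GC = 12.
Tm = 2(9) + 4(12) = 18 + 48 = 66°C

66°C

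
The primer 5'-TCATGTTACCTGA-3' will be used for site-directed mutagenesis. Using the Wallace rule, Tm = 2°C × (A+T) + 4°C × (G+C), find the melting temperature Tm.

36°C

Scanning the sequence gives T=5, G=2, A=3, C=3.
A+T = 8, G+C = 5
Tm = 2(8) + 4(5) = 16 + 20 = 36°C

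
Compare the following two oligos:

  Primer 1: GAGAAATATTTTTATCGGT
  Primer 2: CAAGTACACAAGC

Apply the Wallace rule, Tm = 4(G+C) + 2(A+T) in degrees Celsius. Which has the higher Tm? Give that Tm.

Primer 1: A+T=14, G+C=5 → Tm = 2(14)+4(5) = 48°C
Primer 2: A+T=7, G+C=6 → Tm = 2(7)+4(6) = 38°C
48°C vs 38°C → primer 1 is higher.

Primer 1, 48°C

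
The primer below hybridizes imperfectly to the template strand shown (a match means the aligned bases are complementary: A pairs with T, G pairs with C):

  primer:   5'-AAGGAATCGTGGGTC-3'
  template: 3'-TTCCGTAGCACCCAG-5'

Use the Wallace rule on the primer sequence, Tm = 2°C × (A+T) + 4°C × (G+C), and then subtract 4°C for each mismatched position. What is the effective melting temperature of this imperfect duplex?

42°C

Primer base counts: A=4, T=3, G=6, C=2 → A+T=7, G+C=8
Perfect-match Tm = 2(7) + 4(8) = 14 + 32 = 46°C
Mismatches (positions where the bases are not complementary): 1 (at position 5)
Effective Tm = 46 − 1×4 = 46 − 4 = 42°C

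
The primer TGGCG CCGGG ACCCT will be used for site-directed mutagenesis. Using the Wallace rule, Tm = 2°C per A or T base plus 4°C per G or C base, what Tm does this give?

Scanning the sequence gives T=2, C=6, A=1, G=6.
A+T = 3, G+C = 12
Tm = 4·12 + 2·3 = 48 + 6 = 54°C

54°C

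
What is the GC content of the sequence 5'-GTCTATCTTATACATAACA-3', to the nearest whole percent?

Counting bases: C=4, T=7, A=7, G=1
G+C = 1 + 4 = 5 out of 19 bases
%GC = 5/19 × 100 = 26.32% ≈ 26%

26%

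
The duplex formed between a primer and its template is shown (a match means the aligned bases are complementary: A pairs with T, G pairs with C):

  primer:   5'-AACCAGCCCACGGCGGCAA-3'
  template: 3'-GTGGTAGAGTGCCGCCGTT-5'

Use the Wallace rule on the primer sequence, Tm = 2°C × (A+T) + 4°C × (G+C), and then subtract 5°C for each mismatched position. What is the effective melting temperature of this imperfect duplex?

49°C

Primer base counts: A=6, T=0, G=5, C=8 → A+T=6, G+C=13
Perfect-match Tm = 2(6) + 4(13) = 12 + 52 = 64°C
Mismatches (positions where the bases are not complementary): 3 (at positions 1, 6, 8)
Effective Tm = 64 − 3×5 = 64 − 15 = 49°C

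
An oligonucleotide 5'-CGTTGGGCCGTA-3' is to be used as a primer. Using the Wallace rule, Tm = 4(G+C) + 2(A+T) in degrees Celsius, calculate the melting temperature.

40°C

G=5, T=3, C=3, A=1
A+T = 4, G+C = 8
Tm = 2(4) + 4(8) = 8 + 32 = 40°C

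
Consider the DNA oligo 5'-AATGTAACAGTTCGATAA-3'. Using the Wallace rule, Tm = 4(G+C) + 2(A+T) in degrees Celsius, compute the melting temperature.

46°C

Base counts: G=3, T=5, A=8, C=2
A+T = 13, G+C = 5
Tm = 2(13) + 4(5) = 26 + 20 = 46°C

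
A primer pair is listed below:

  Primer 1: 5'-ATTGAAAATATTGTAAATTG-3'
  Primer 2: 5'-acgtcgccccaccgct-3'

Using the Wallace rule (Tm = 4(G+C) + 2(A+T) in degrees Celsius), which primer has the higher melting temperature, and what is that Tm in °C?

Primer 1: A+T=17, G+C=3 → Tm = 2(17)+4(3) = 46°C
Primer 2: A+T=4, G+C=12 → Tm = 2(4)+4(12) = 56°C
46°C vs 56°C → primer 2 is higher.

Primer 2, 56°C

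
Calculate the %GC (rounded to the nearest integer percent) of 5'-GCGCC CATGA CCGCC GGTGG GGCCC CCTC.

83%

Scanning the sequence gives G=10, C=14, A=2, T=3.
G+C = 10 + 14 = 24 out of 29 bases
%GC = 24/29 × 100 = 82.76% ≈ 83%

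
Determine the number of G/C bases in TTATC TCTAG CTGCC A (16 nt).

Base counts: T=6, C=5, A=3, G=2
Total G or C: 2 + 5 = 7

7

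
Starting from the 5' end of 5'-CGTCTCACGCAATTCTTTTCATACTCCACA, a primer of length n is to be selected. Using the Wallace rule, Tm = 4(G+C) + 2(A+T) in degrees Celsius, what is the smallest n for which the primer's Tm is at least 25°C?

First 7 bases: CGTCTCA → Tm = 22°C (< 25°C)
First 8 bases: CGTCTCAC → Tm = 26°C (≥ 25°C)
Each additional base adds 2°C (A/T) or 4°C (G/C), so Tm is non-decreasing in n; n = 8 is the first length to reach 25°C.

n = 8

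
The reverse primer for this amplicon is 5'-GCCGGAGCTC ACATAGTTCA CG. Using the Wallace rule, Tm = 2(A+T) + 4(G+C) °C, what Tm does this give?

70°C

Base counts: C=7, G=6, T=4, A=5
AT pairs contribute 9, GC pairs contribute 13.
Tm = 2×9 + 4×13 = 70°C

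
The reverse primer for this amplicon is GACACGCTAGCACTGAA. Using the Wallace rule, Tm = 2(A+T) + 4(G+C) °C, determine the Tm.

52°C

Scanning the sequence gives T=2, C=5, G=4, A=6.
A+T = 8, G+C = 9
Tm = 2×8 + 4×9 = 52°C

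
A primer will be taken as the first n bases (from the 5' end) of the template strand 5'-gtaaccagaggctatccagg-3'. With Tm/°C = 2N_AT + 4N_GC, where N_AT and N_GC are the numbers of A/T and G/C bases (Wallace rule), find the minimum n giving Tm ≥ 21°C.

n = 8

First 7 bases: GTAACCA → Tm = 20°C (< 21°C)
First 8 bases: GTAACCAG → Tm = 24°C (≥ 21°C)
Each additional base adds 2°C (A/T) or 4°C (G/C), so Tm is non-decreasing in n; n = 8 is the first length to reach 21°C.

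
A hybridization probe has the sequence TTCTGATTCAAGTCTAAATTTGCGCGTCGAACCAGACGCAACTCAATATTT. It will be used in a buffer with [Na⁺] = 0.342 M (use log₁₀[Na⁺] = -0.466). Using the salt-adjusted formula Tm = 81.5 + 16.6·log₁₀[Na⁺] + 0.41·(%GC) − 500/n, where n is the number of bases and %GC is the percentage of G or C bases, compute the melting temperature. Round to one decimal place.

80.0°C

Length n = 51. Scanning the sequence gives T=16, G=8, C=12, A=15.
G+C = 20, so %GC = 20/51 × 100 = 39.216%
Salt term: 16.6 × (-0.466) = -7.736
GC term: 0.41 × 39.216 = 16.079; length term: −500/51 = −9.804
Tm = 81.5 + (-7.736) + 16.079 − 9.804 = 80.039 → 80.0°C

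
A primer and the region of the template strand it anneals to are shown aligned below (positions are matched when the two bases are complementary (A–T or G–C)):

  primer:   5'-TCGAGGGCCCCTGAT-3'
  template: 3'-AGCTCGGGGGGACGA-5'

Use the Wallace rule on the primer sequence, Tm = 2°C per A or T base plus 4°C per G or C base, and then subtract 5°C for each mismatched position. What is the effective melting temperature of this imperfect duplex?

Primer base counts: A=2, T=3, G=5, C=5 → A+T=5, G+C=10
Perfect-match Tm = 2(5) + 4(10) = 10 + 40 = 50°C
Mismatches (positions where the bases are not complementary): 3 (at positions 6, 7, 14)
Effective Tm = 50 − 3×5 = 50 − 15 = 35°C

35°C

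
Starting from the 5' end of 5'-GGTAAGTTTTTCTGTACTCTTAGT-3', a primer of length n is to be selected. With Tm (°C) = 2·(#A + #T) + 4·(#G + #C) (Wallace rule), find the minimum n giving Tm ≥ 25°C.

First 9 bases: GGTAAGTTT → Tm = 24°C (< 25°C)
First 10 bases: GGTAAGTTTT → Tm = 26°C (≥ 25°C)
Since every base adds ≥2°C, Tm only increases with n, so the threshold is first crossed at n = 10.

n = 10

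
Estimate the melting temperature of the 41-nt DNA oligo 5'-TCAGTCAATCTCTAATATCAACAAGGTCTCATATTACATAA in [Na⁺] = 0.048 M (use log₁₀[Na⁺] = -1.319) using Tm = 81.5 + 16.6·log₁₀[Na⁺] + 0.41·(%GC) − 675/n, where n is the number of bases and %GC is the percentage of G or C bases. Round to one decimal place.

Length n = 41. Counting bases: G=3, T=13, C=9, A=16
G+C = 12, so %GC = 12/41 × 100 = 29.268%
Salt term: 16.6 × (-1.319) = -21.895
GC term: 0.41 × 29.268 = 12; length term: −675/41 = −16.463
Tm = 81.5 + (-21.895) + 12 − 16.463 = 55.142 → 55.1°C

55.1°C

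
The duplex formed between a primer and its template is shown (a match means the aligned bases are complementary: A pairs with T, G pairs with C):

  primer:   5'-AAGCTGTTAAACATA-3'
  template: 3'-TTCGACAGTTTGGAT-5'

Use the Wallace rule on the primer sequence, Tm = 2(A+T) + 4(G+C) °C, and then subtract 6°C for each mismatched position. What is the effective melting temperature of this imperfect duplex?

26°C

Primer base counts: A=7, T=4, G=2, C=2 → A+T=11, G+C=4
Perfect-match Tm = 2(11) + 4(4) = 22 + 16 = 38°C
Mismatches (positions where the bases are not complementary): 2 (at positions 8, 13)
Effective Tm = 38 − 2×6 = 38 − 12 = 26°C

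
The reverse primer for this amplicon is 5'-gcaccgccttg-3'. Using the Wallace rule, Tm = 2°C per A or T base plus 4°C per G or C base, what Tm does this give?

38°C

Counting bases: C=5, G=3, A=1, T=2
So N_AT = 3 and N_GC = 8.
Tm = 2(3) + 4(8) = 6 + 32 = 38°C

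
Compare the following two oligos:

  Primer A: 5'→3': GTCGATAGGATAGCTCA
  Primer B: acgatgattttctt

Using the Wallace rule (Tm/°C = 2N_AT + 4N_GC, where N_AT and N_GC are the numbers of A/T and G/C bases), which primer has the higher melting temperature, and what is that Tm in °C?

Primer A, 50°C

Primer A: A+T=9, G+C=8 → Tm = 2(9)+4(8) = 50°C
Primer B: A+T=10, G+C=4 → Tm = 2(10)+4(4) = 36°C
50°C vs 36°C → primer A is higher.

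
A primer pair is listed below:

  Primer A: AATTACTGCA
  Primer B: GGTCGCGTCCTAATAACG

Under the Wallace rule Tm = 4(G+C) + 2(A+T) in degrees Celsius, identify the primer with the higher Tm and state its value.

Primer B, 56°C

Primer A: A+T=7, G+C=3 → Tm = 2(7)+4(3) = 26°C
Primer B: A+T=8, G+C=10 → Tm = 2(8)+4(10) = 56°C
26°C vs 56°C → primer B is higher.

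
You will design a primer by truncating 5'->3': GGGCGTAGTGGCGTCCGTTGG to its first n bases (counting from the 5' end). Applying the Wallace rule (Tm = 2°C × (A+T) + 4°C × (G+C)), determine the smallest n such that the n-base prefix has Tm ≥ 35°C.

First 10 bases: GGGCGTAGTG → Tm = 34°C (< 35°C)
First 11 bases: GGGCGTAGTGG → Tm = 38°C (≥ 35°C)
Since every base adds ≥2°C, Tm only increases with n, so the threshold is first crossed at n = 11.

n = 11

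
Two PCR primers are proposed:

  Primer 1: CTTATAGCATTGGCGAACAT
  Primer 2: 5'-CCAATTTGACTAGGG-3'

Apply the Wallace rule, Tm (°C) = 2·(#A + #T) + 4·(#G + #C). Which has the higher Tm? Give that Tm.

Primer 1: A+T=12, G+C=8 → Tm = 2(12)+4(8) = 56°C
Primer 2: A+T=8, G+C=7 → Tm = 2(8)+4(7) = 44°C
56°C vs 44°C → primer 1 is higher.

Primer 1, 56°C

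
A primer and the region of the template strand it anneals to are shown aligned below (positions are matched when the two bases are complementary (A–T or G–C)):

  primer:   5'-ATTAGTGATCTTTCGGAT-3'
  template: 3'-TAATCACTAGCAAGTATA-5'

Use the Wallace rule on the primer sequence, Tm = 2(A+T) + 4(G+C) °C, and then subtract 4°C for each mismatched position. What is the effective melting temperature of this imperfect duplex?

Primer base counts: A=4, T=8, G=4, C=2 → A+T=12, G+C=6
Perfect-match Tm = 2(12) + 4(6) = 24 + 24 = 48°C
Mismatches (positions where the bases are not complementary): 3 (at positions 11, 15, 16)
Effective Tm = 48 − 3×4 = 48 − 12 = 36°C

36°C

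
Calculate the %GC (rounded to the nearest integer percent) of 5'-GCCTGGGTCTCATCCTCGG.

68%

Scanning the sequence gives G=6, A=1, C=7, T=5.
G+C = 6 + 7 = 13 out of 19 bases
%GC = 13/19 × 100 = 68.42% ≈ 68%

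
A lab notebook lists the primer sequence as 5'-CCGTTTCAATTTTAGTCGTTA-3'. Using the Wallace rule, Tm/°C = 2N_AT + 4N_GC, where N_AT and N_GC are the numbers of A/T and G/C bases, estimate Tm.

56°C

Scanning the sequence gives G=3, T=10, C=4, A=4.
So N_AT = 14 and N_GC = 7.
Tm = 2(14) + 4(7) = 28 + 28 = 56°C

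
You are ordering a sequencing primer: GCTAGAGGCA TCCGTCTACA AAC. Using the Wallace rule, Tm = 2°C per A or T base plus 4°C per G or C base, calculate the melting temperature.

Base counts: C=7, A=7, T=4, G=5
A+T = 11, G+C = 12
Tm = 2×11 + 4×12 = 70°C

70°C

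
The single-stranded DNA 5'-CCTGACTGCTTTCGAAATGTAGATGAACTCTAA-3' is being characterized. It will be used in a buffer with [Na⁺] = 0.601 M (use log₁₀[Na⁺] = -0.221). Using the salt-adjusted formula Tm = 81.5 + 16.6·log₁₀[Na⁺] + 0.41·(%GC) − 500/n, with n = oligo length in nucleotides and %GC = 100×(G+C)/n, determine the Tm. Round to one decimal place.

78.8°C

Length n = 33. T=10, G=6, A=10, C=7
G+C = 13, so %GC = 13/33 × 100 = 39.394%
Salt term: 16.6 × (-0.221) = -3.669
GC term: 0.41 × 39.394 = 16.152; length term: −500/33 = −15.152
Tm = 81.5 + (-3.669) + 16.152 − 15.152 = 78.831 → 78.8°C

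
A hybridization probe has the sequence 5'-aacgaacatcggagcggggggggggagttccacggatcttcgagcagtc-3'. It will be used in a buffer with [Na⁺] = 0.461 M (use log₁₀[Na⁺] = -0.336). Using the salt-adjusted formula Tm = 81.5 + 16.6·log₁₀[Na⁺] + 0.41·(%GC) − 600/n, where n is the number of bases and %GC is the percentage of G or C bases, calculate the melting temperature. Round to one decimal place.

89.6°C

Length n = 49. Scanning the sequence gives A=11, C=11, G=20, T=7.
G+C = 31, so %GC = 31/49 × 100 = 63.265%
Salt term: 16.6 × (-0.336) = -5.578
GC term: 0.41 × 63.265 = 25.939; length term: −600/49 = −12.245
Tm = 81.5 + (-5.578) + 25.939 − 12.245 = 89.616 → 89.6°C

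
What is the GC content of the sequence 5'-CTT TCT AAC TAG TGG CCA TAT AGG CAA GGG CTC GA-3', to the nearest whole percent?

49%

Scanning the sequence gives G=9, C=8, T=9, A=9.
G+C = 9 + 8 = 17 out of 35 bases
%GC = 17/35 × 100 = 48.57% ≈ 49%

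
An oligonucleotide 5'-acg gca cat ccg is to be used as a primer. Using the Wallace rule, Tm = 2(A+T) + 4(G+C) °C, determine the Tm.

40°C

C=5, T=1, A=3, G=3
AT pairs contribute 4, GC pairs contribute 8.
Tm = 4·8 + 2·4 = 32 + 8 = 40°C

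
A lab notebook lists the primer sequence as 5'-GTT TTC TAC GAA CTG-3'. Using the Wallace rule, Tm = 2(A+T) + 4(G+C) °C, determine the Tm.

42°C

A=3, G=3, T=6, C=3
So N_AT = 9 and N_GC = 6.
Tm = 2(9) + 4(6) = 18 + 24 = 42°C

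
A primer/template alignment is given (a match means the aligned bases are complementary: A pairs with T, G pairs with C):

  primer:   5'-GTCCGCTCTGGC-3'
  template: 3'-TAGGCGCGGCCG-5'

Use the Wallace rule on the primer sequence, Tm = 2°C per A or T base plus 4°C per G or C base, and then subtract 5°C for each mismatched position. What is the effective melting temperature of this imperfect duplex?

27°C

Primer base counts: A=0, T=3, G=4, C=5 → A+T=3, G+C=9
Perfect-match Tm = 2(3) + 4(9) = 6 + 36 = 42°C
Mismatches (positions where the bases are not complementary): 3 (at positions 1, 7, 9)
Effective Tm = 42 − 3×5 = 42 − 15 = 27°C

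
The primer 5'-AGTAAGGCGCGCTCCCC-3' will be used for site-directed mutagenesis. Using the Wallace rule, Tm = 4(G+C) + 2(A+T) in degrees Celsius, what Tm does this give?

T=2, A=3, C=7, G=5
So N_AT = 5 and N_GC = 12.
Tm = 4·12 + 2·5 = 48 + 10 = 58°C

58°C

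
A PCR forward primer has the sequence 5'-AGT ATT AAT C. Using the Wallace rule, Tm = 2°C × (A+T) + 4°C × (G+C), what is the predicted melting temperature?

24°C

Counting bases: T=4, C=1, A=4, G=1
So N_AT = 8 and N_GC = 2.
Tm = 2×8 + 4×2 = 24°C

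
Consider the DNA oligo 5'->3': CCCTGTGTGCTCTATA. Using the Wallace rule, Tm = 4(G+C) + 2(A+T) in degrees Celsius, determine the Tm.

48°C

Base counts: T=6, G=3, A=2, C=5
A+T = 8, G+C = 8
Tm = 2(8) + 4(8) = 16 + 32 = 48°C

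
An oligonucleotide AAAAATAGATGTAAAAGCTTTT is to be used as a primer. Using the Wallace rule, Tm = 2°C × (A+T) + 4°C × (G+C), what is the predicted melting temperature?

52°C

Scanning the sequence gives T=7, C=1, G=3, A=11.
AT pairs contribute 18, GC pairs contribute 4.
Tm = 2×18 + 4×4 = 52°C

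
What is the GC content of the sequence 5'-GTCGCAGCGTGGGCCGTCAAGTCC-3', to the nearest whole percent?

71%

T=4, G=9, C=8, A=3
G+C = 9 + 8 = 17 out of 24 bases
%GC = 17/24 × 100 = 70.83% ≈ 71%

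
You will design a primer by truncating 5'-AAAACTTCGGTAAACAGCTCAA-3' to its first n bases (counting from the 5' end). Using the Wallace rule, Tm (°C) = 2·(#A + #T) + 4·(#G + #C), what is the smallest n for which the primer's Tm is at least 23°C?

n = 9

First 8 bases: AAAACTTC → Tm = 20°C (< 23°C)
First 9 bases: AAAACTTCG → Tm = 24°C (≥ 23°C)
Each additional base adds 2°C (A/T) or 4°C (G/C), so Tm is non-decreasing in n; n = 9 is the first length to reach 23°C.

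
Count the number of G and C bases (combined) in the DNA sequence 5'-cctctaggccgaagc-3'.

10

T=2, C=6, A=3, G=4
G+C = 4 + 6 = 10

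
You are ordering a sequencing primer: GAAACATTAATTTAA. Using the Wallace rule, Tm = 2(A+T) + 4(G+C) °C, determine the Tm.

34°C

A=8, G=1, C=1, T=5
AT pairs contribute 13, GC pairs contribute 2.
Tm = 4·2 + 2·13 = 8 + 26 = 34°C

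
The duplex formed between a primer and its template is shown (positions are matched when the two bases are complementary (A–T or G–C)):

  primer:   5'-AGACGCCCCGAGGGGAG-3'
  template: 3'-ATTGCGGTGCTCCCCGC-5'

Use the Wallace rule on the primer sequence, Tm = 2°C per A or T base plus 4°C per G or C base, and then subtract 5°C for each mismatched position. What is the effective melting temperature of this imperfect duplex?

Primer base counts: A=4, T=0, G=8, C=5 → A+T=4, G+C=13
Perfect-match Tm = 2(4) + 4(13) = 8 + 52 = 60°C
Mismatches (positions where the bases are not complementary): 4 (at positions 1, 2, 8, 16)
Effective Tm = 60 − 4×5 = 60 − 20 = 40°C

40°C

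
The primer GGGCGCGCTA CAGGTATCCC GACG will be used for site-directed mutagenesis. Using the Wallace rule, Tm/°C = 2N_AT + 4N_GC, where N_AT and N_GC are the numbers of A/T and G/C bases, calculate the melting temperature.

Counting bases: G=9, T=3, A=4, C=8
A+T = 7, G+C = 17
Tm = 2×7 + 4×17 = 82°C

82°C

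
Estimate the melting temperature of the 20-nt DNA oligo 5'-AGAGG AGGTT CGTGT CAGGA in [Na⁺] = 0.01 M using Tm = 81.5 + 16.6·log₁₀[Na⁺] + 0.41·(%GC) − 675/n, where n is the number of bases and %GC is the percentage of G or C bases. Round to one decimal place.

37.1°C

Length n = 20. Base counts: G=9, A=5, C=2, T=4
G+C = 11, so %GC = 11/20 × 100 = 55%
Salt term: 16.6 × (-2) = -33.2
GC term: 0.41 × 55 = 22.55; length term: −675/20 = −33.75
Tm = 81.5 + (-33.2) + 22.55 − 33.75 = 37.1 → 37.1°C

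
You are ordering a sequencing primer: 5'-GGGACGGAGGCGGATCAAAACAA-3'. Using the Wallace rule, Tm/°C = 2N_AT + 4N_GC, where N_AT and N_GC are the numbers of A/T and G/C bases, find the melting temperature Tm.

Scanning the sequence gives G=9, A=9, T=1, C=4.
So N_AT = 10 and N_GC = 13.
Tm = 2(10) + 4(13) = 20 + 52 = 72°C

72°C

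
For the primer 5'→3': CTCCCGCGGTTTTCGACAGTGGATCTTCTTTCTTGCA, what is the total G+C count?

Counting bases: C=11, T=14, A=4, G=8
Total G or C: 8 + 11 = 19

19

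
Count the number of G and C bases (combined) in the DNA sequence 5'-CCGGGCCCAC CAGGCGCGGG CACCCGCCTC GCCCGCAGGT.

Counting bases: G=14, T=2, A=4, C=20
Total G or C: 14 + 20 = 34

34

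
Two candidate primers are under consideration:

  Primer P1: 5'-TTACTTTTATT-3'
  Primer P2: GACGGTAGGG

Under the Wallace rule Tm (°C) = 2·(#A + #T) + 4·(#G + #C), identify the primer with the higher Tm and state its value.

Primer P1: A+T=10, G+C=1 → Tm = 2(10)+4(1) = 24°C
Primer P2: A+T=3, G+C=7 → Tm = 2(3)+4(7) = 34°C
24°C vs 34°C → primer P2 is higher.

Primer P2, 34°C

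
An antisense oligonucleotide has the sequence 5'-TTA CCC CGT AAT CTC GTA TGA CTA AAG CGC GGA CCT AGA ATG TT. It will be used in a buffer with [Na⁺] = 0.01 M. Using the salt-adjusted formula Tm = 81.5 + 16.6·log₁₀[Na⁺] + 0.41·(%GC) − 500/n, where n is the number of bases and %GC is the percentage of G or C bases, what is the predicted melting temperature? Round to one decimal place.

55.6°C

Length n = 44. Scanning the sequence gives T=12, G=9, A=12, C=11.
G+C = 20, so %GC = 20/44 × 100 = 45.455%
Salt term: 16.6 × (-2) = -33.2
GC term: 0.41 × 45.455 = 18.637; length term: −500/44 = −11.364
Tm = 81.5 + (-33.2) + 18.637 − 11.364 = 55.573 → 55.6°C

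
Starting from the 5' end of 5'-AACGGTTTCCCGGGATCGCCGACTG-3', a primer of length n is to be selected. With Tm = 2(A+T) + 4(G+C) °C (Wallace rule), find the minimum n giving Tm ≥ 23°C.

n = 9

First 8 bases: AACGGTTT → Tm = 22°C (< 23°C)
First 9 bases: AACGGTTTC → Tm = 26°C (≥ 23°C)
Each additional base adds 2°C (A/T) or 4°C (G/C), so Tm is non-decreasing in n; n = 9 is the first length to reach 23°C.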